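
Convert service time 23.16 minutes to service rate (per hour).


mu = 60 / avg_service_time = 60 / 23.16 = 2.59 per hour

2.59 per hour


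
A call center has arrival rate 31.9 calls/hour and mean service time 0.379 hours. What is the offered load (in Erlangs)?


Offered load a = lambda * E[S] = 31.9 * 0.379 = 12.09 Erlangs

12.09 Erlangs


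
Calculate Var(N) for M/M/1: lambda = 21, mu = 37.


rho = 21/37; Var(N) = rho/(1-rho)^2 = 3.04

3.04


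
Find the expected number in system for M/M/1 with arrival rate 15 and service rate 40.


rho = 15/40; L = rho/(1-rho) = 0.6

0.6


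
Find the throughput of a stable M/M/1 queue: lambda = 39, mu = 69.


For a stable queue (lambda < mu), throughput = lambda = 39 per hour

39 per hour


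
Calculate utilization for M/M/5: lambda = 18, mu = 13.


rho = lambda/(c*mu) = 18/(5*13) = 0.2769

0.2769


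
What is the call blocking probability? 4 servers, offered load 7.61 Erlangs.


B(N,A) = (A^N/N!) / sum(A^k/k!, k=0..N) with N=4, A=7.61 = 0.5573

0.5573


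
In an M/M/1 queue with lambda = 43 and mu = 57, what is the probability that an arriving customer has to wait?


P(wait) = rho = lambda/mu = 43/57 = 0.7544

0.7544


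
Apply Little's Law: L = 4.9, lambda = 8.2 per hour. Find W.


W = L / lambda = 4.9 / 8.2 = 0.5976 hours

0.5976 hours


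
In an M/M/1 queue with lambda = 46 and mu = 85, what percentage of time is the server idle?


Idle fraction = (1 - rho) * 100 = (1 - 46/85) * 100 = 45.9%

45.9%


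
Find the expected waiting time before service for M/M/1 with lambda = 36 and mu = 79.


rho = 36/79; Wq = rho/(mu - lambda) = 0.0106 hours

0.0106 hours


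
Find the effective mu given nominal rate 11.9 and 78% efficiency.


Effective rate = mu * efficiency = 11.9 * 0.78 = 9.28 per hour

9.28 per hour


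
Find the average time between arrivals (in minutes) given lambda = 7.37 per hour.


Mean interarrival time = 60/lambda = 60/7.37 = 8.14 minutes

8.14 minutes


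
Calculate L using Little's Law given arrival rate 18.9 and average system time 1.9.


L = lambda * W = 18.9 * 1.9 = 35.91

35.91


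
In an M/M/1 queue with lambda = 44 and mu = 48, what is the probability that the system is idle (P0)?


P0 = 1 - rho = 1 - 44/48 = 0.0833

0.0833


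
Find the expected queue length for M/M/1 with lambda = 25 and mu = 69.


rho = 25/69; Lq = rho^2/(1-rho) = 0.21

0.21


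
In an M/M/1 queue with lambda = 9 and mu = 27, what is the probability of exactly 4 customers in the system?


rho = 9/27; P(n) = (1-rho)*rho^n = (1-9/27)*(9/27)^4 = 0.0082

0.0082


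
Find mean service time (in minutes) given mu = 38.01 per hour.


Mean service time = 60/mu = 60/38.01 = 1.58 minutes

1.58 minutes


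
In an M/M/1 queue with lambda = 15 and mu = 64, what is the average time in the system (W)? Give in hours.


W = 1/(mu - lambda) = 1/(64 - 15) = 0.0204 hours

0.0204 hours


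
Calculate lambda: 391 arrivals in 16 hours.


lambda = total arrivals / time = 391 / 16 = 24.44 per hour

24.44 per hour


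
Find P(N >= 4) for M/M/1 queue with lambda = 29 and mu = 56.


P(N >= 4) = rho^4 = (29/56)^4 = 0.0719

0.0719


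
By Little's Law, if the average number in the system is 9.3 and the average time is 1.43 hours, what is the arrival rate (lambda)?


lambda = L / W = 9.3 / 1.43 = 6.5 per hour

6.5 per hour


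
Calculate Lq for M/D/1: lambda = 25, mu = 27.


M/D/1: Lq = rho^2 / (2*(1-rho)) where rho = 25/27; Lq = 5.79

5.79


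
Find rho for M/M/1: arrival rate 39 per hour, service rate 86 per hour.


rho = lambda/mu = 39/86 = 0.4535

0.4535


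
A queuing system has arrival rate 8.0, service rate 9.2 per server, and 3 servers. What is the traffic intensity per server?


rho = lambda / (c * mu) = 8.0 / (3 * 9.2) = 0.2899

0.2899


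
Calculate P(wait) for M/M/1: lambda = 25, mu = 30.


P(wait) = rho = lambda/mu = 25/30 = 0.8333

0.8333


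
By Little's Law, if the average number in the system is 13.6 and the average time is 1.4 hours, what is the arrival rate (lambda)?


lambda = L / W = 13.6 / 1.4 = 9.71 per hour

9.71 per hour


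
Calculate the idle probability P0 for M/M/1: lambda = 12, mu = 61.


P0 = 1 - rho = 1 - 12/61 = 0.8033

0.8033


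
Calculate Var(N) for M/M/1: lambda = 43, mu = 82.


rho = 43/82; Var(N) = rho/(1-rho)^2 = 2.32

2.32


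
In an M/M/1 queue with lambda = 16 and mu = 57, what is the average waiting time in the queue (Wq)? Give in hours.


rho = 16/57; Wq = rho/(mu - lambda) = 0.0068 hours

0.0068 hours


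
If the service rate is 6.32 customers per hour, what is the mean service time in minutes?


Mean service time = 60/mu = 60/6.32 = 9.49 minutes

9.49 minutes


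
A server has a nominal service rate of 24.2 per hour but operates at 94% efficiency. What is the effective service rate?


Effective rate = mu * efficiency = 24.2 * 0.94 = 22.75 per hour

22.75 per hour


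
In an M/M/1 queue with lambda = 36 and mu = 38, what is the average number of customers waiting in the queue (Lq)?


rho = 36/38; Lq = rho^2/(1-rho) = 17.05

17.05


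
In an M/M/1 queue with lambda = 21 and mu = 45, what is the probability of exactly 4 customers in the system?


rho = 21/45; P(n) = (1-rho)*rho^n = (1-21/45)*(21/45)^4 = 0.0253

0.0253


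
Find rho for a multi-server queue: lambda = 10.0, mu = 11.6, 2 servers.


rho = lambda / (c * mu) = 10.0 / (2 * 11.6) = 0.431

0.431


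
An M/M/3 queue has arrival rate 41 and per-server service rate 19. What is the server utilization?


rho = lambda/(c*mu) = 41/(3*19) = 0.7193

0.7193


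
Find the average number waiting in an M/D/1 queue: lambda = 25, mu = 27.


M/D/1: Lq = rho^2 / (2*(1-rho)) where rho = 25/27; Lq = 5.79

5.79


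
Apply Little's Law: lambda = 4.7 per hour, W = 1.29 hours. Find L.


L = lambda * W = 4.7 * 1.29 = 6.06

6.06


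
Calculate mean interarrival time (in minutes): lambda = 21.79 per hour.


Mean interarrival time = 60/lambda = 60/21.79 = 2.75 minutes

2.75 minutes


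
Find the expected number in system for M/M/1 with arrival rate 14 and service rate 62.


rho = 14/62; L = rho/(1-rho) = 0.29

0.29


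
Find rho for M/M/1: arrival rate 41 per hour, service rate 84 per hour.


rho = lambda/mu = 41/84 = 0.4881

0.4881


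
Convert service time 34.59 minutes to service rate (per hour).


mu = 60 / avg_service_time = 60 / 34.59 = 1.73 per hour

1.73 per hour


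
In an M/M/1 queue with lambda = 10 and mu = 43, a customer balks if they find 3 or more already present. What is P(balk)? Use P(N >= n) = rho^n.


P(N >= 3) = rho^3 = (10/43)^3 = 0.0126

0.0126


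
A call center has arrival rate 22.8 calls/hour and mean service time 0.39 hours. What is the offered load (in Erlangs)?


Offered load a = lambda * E[S] = 22.8 * 0.39 = 8.89 Erlangs

8.89 Erlangs


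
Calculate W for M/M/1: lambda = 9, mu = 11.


W = 1/(mu - lambda) = 1/(11 - 9) = 0.5 hours

0.5 hours


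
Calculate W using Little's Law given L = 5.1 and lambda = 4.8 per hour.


W = L / lambda = 5.1 / 4.8 = 1.0625 hours

1.0625 hours


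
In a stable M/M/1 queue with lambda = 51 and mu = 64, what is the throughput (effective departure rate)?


For a stable queue (lambda < mu), throughput = lambda = 51 per hour

51 per hour


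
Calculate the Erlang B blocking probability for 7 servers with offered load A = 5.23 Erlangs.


B(N,A) = (A^N/N!) / sum(A^k/k!, k=0..N) with N=7, A=5.23 = 0.1351

0.1351


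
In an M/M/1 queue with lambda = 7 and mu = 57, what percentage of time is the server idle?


Idle fraction = (1 - rho) * 100 = (1 - 7/57) * 100 = 87.7%

87.7%


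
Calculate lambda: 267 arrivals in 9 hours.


lambda = total arrivals / time = 267 / 9 = 29.67 per hour

29.67 per hour


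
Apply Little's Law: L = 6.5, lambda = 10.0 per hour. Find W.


W = L / lambda = 6.5 / 10.0 = 0.65 hours

0.65 hours


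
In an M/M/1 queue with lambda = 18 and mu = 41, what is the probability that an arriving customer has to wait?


P(wait) = rho = lambda/mu = 18/41 = 0.439

0.439


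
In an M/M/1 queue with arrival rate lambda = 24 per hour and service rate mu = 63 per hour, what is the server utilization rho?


rho = lambda/mu = 24/63 = 0.381

0.381


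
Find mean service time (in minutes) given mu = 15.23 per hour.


Mean service time = 60/mu = 60/15.23 = 3.94 minutes

3.94 minutes


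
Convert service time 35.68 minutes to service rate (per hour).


mu = 60 / avg_service_time = 60 / 35.68 = 1.68 per hour

1.68 per hour


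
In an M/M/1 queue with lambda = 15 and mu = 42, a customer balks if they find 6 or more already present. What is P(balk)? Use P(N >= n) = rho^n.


P(N >= 6) = rho^6 = (15/42)^6 = 0.0021

0.0021


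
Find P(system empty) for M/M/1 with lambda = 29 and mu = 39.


P0 = 1 - rho = 1 - 29/39 = 0.2564

0.2564


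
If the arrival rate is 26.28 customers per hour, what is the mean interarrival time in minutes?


Mean interarrival time = 60/lambda = 60/26.28 = 2.28 minutes

2.28 minutes


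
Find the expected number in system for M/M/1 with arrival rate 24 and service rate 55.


rho = 24/55; L = rho/(1-rho) = 0.77

0.77


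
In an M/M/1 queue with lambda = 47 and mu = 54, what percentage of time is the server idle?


Idle fraction = (1 - rho) * 100 = (1 - 47/54) * 100 = 13.0%

13.0%


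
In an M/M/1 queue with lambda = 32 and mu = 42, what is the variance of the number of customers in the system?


rho = 32/42; Var(N) = rho/(1-rho)^2 = 13.44

13.44


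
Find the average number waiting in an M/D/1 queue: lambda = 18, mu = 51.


M/D/1: Lq = rho^2 / (2*(1-rho)) where rho = 18/51; Lq = 0.1

0.1


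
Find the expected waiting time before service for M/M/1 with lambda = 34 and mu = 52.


rho = 34/52; Wq = rho/(mu - lambda) = 0.0363 hours

0.0363 hours


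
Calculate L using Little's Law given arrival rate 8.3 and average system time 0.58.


L = lambda * W = 8.3 * 0.58 = 4.81

4.81


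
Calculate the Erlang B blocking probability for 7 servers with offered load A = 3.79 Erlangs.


B(N,A) = (A^N/N!) / sum(A^k/k!, k=0..N) with N=7, A=3.79 = 0.0524

0.0524


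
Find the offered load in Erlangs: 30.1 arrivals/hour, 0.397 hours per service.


Offered load a = lambda * E[S] = 30.1 * 0.397 = 11.95 Erlangs

11.95 Erlangs


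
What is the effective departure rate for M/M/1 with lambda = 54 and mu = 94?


For a stable queue (lambda < mu), throughput = lambda = 54 per hour

54 per hour


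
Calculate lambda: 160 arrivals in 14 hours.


lambda = total arrivals / time = 160 / 14 = 11.43 per hour

11.43 per hour


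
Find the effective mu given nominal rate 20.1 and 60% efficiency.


Effective rate = mu * efficiency = 20.1 * 0.6 = 12.06 per hour

12.06 per hour


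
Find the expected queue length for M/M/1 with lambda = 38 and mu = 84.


rho = 38/84; Lq = rho^2/(1-rho) = 0.37

0.37


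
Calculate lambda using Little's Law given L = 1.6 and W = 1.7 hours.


lambda = L / W = 1.6 / 1.7 = 0.94 per hour

0.94 per hour


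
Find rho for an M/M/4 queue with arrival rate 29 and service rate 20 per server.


rho = lambda/(c*mu) = 29/(4*20) = 0.3625

0.3625


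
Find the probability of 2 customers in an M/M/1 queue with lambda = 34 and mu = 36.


rho = 34/36; P(n) = (1-rho)*rho^n = (1-34/36)*(34/36)^2 = 0.0496

0.0496


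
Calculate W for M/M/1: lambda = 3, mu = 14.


W = 1/(mu - lambda) = 1/(14 - 3) = 0.0909 hours

0.0909 hours


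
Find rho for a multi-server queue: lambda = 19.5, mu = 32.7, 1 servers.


rho = lambda / (c * mu) = 19.5 / (1 * 32.7) = 0.5963

0.5963


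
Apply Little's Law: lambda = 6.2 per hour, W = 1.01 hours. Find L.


L = lambda * W = 6.2 * 1.01 = 6.26

6.26


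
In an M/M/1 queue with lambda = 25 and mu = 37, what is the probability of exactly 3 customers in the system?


rho = 25/37; P(n) = (1-rho)*rho^n = (1-25/37)*(25/37)^3 = 0.1

0.1


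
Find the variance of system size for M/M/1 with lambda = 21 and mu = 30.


rho = 21/30; Var(N) = rho/(1-rho)^2 = 7.78

7.78


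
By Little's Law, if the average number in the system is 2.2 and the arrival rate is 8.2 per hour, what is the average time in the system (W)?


W = L / lambda = 2.2 / 8.2 = 0.2683 hours

0.2683 hours


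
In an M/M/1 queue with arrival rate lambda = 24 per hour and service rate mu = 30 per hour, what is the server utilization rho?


rho = lambda/mu = 24/30 = 0.8

0.8


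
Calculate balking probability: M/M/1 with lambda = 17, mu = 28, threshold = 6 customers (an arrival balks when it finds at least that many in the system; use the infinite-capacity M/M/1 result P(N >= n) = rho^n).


P(N >= 6) = rho^6 = (17/28)^6 = 0.0501

0.0501


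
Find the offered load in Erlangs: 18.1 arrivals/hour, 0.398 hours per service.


Offered load a = lambda * E[S] = 18.1 * 0.398 = 7.2 Erlangs

7.2 Erlangs


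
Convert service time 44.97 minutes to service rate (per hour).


mu = 60 / avg_service_time = 60 / 44.97 = 1.33 per hour

1.33 per hour


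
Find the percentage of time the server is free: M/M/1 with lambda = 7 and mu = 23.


Idle fraction = (1 - rho) * 100 = (1 - 7/23) * 100 = 69.6%

69.6%


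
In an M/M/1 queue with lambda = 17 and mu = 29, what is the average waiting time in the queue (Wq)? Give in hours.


rho = 17/29; Wq = rho/(mu - lambda) = 0.0489 hours

0.0489 hours


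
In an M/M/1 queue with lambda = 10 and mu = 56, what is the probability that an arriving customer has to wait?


P(wait) = rho = lambda/mu = 10/56 = 0.1786

0.1786


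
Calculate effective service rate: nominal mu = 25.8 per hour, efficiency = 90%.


Effective rate = mu * efficiency = 25.8 * 0.9 = 23.22 per hour

23.22 per hour


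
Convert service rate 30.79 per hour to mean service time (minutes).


Mean service time = 60/mu = 60/30.79 = 1.95 minutes

1.95 minutes


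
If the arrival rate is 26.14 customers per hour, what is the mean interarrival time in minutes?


Mean interarrival time = 60/lambda = 60/26.14 = 2.3 minutes

2.3 minutes


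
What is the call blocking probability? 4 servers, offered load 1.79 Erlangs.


B(N,A) = (A^N/N!) / sum(A^k/k!, k=0..N) with N=4, A=1.79 = 0.0741

0.0741


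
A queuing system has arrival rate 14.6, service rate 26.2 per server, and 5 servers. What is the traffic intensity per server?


rho = lambda / (c * mu) = 14.6 / (5 * 26.2) = 0.1115

0.1115


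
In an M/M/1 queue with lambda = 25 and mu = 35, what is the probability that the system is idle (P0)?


P0 = 1 - rho = 1 - 25/35 = 0.2857

0.2857


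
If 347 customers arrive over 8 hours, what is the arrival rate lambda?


lambda = total arrivals / time = 347 / 8 = 43.38 per hour

43.38 per hour


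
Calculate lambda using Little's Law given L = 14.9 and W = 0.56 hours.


lambda = L / W = 14.9 / 0.56 = 26.61 per hour

26.61 per hour


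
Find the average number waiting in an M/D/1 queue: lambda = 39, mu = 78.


M/D/1: Lq = rho^2 / (2*(1-rho)) where rho = 39/78; Lq = 0.25

0.25


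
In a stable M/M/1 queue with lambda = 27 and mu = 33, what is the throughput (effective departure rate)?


For a stable queue (lambda < mu), throughput = lambda = 27 per hour

27 per hour


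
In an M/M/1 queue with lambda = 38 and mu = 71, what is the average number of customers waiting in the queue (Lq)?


rho = 38/71; Lq = rho^2/(1-rho) = 0.62

0.62


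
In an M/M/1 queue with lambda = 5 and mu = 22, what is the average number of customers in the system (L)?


rho = 5/22; L = rho/(1-rho) = 0.29

0.29


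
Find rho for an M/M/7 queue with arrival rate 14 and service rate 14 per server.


rho = lambda/(c*mu) = 14/(7*14) = 0.1429

0.1429


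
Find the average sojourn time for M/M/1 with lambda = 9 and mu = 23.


W = 1/(mu - lambda) = 1/(23 - 9) = 0.0714 hours

0.0714 hours


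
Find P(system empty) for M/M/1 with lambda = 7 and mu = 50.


P0 = 1 - rho = 1 - 7/50 = 0.86

0.86


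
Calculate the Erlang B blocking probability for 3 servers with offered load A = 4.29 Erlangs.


B(N,A) = (A^N/N!) / sum(A^k/k!, k=0..N) with N=3, A=4.29 = 0.4759

0.4759


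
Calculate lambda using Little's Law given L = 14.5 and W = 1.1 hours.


lambda = L / W = 14.5 / 1.1 = 13.18 per hour

13.18 per hour


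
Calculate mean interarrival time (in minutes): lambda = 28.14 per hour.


Mean interarrival time = 60/lambda = 60/28.14 = 2.13 minutes

2.13 minutes


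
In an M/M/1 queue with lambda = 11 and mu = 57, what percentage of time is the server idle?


Idle fraction = (1 - rho) * 100 = (1 - 11/57) * 100 = 80.7%

80.7%


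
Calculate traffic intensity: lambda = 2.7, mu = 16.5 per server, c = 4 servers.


rho = lambda / (c * mu) = 2.7 / (4 * 16.5) = 0.0409

0.0409


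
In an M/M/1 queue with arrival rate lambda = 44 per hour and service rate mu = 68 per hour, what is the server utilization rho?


rho = lambda/mu = 44/68 = 0.6471

0.6471


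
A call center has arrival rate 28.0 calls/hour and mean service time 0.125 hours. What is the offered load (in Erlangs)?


Offered load a = lambda * E[S] = 28.0 * 0.125 = 3.5 Erlangs

3.5 Erlangs


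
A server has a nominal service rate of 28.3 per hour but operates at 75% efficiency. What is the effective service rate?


Effective rate = mu * efficiency = 28.3 * 0.75 = 21.23 per hour

21.23 per hour


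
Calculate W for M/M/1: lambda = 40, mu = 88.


W = 1/(mu - lambda) = 1/(88 - 40) = 0.0208 hours

0.0208 hours


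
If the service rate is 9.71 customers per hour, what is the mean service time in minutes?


Mean service time = 60/mu = 60/9.71 = 6.18 minutes

6.18 minutes


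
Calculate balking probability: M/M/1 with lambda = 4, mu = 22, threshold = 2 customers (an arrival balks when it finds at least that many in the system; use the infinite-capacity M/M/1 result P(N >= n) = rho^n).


P(N >= 2) = rho^2 = (4/22)^2 = 0.0331

0.0331


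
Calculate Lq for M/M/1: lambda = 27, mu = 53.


rho = 27/53; Lq = rho^2/(1-rho) = 0.53

0.53


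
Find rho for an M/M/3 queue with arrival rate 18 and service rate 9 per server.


rho = lambda/(c*mu) = 18/(3*9) = 0.6667

0.6667


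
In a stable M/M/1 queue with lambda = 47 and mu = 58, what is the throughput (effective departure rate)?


For a stable queue (lambda < mu), throughput = lambda = 47 per hour

47 per hour


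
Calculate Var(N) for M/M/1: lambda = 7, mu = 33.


rho = 7/33; Var(N) = rho/(1-rho)^2 = 0.34

0.34


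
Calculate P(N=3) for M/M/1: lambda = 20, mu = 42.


rho = 20/42; P(n) = (1-rho)*rho^n = (1-20/42)*(20/42)^3 = 0.0566

0.0566


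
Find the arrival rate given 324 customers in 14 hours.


lambda = total arrivals / time = 324 / 14 = 23.14 per hour

23.14 per hour


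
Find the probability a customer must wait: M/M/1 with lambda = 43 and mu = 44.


P(wait) = rho = lambda/mu = 43/44 = 0.9773

0.9773


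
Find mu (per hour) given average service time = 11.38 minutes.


mu = 60 / avg_service_time = 60 / 11.38 = 5.27 per hour

5.27 per hour


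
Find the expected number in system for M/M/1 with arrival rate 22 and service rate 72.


rho = 22/72; L = rho/(1-rho) = 0.44

0.44


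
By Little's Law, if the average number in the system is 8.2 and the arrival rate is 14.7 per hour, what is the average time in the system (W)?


W = L / lambda = 8.2 / 14.7 = 0.5578 hours

0.5578 hours


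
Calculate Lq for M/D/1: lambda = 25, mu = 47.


M/D/1: Lq = rho^2 / (2*(1-rho)) where rho = 25/47; Lq = 0.3

0.3


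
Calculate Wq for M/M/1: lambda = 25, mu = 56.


rho = 25/56; Wq = rho/(mu - lambda) = 0.0144 hours

0.0144 hours


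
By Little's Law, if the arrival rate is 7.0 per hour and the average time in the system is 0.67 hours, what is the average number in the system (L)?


L = lambda * W = 7.0 * 0.67 = 4.69

4.69


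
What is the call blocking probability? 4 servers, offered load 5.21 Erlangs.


B(N,A) = (A^N/N!) / sum(A^k/k!, k=0..N) with N=4, A=5.21 = 0.4146

0.4146


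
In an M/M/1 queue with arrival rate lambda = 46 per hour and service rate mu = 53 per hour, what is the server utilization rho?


rho = lambda/mu = 46/53 = 0.8679

0.8679


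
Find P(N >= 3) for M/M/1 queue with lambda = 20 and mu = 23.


P(N >= 3) = rho^3 = (20/23)^3 = 0.6575

0.6575


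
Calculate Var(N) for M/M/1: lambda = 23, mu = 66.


rho = 23/66; Var(N) = rho/(1-rho)^2 = 0.82

0.82


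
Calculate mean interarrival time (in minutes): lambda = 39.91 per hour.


Mean interarrival time = 60/lambda = 60/39.91 = 1.5 minutes

1.5 minutes


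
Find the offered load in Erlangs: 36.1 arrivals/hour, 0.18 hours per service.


Offered load a = lambda * E[S] = 36.1 * 0.18 = 6.5 Erlangs

6.5 Erlangs


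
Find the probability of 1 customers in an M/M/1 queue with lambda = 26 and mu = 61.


rho = 26/61; P(n) = (1-rho)*rho^n = (1-26/61)*(26/61)^1 = 0.2446

0.2446


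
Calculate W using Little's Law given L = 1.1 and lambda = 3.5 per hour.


W = L / lambda = 1.1 / 3.5 = 0.3143 hours

0.3143 hours


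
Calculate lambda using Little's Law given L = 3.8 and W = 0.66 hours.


lambda = L / W = 3.8 / 0.66 = 5.76 per hour

5.76 per hour


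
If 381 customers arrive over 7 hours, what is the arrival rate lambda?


lambda = total arrivals / time = 381 / 7 = 54.43 per hour

54.43 per hour


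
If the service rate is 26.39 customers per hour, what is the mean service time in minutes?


Mean service time = 60/mu = 60/26.39 = 2.27 minutes

2.27 minutes


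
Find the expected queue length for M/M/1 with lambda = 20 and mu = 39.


rho = 20/39; Lq = rho^2/(1-rho) = 0.54

0.54


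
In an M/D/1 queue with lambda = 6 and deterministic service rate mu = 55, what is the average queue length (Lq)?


M/D/1: Lq = rho^2 / (2*(1-rho)) where rho = 6/55; Lq = 0.01

0.01


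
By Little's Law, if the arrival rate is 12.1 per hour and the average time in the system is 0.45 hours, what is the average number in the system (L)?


L = lambda * W = 12.1 * 0.45 = 5.45

5.45


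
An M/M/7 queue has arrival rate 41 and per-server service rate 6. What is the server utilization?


rho = lambda/(c*mu) = 41/(7*6) = 0.9762

0.9762


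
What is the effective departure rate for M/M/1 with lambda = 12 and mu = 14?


For a stable queue (lambda < mu), throughput = lambda = 12 per hour

12 per hour


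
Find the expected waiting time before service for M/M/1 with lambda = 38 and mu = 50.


rho = 38/50; Wq = rho/(mu - lambda) = 0.0633 hours

0.0633 hours


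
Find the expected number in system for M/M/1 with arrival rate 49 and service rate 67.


rho = 49/67; L = rho/(1-rho) = 2.72

2.72


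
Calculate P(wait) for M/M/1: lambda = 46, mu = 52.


P(wait) = rho = lambda/mu = 46/52 = 0.8846

0.8846


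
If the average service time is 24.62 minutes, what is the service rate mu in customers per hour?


mu = 60 / avg_service_time = 60 / 24.62 = 2.44 per hour

2.44 per hour


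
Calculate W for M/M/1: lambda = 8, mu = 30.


W = 1/(mu - lambda) = 1/(30 - 8) = 0.0455 hours

0.0455 hours


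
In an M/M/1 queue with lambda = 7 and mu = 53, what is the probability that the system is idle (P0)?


P0 = 1 - rho = 1 - 7/53 = 0.8679

0.8679


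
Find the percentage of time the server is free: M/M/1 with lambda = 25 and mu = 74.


Idle fraction = (1 - rho) * 100 = (1 - 25/74) * 100 = 66.2%

66.2%


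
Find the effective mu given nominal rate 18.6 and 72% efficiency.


Effective rate = mu * efficiency = 18.6 * 0.72 = 13.39 per hour

13.39 per hour


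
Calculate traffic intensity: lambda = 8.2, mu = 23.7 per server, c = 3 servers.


rho = lambda / (c * mu) = 8.2 / (3 * 23.7) = 0.1153

0.1153


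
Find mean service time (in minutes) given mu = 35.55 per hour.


Mean service time = 60/mu = 60/35.55 = 1.69 minutes

1.69 minutes


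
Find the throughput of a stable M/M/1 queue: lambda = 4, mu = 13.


For a stable queue (lambda < mu), throughput = lambda = 4 per hour

4 per hour


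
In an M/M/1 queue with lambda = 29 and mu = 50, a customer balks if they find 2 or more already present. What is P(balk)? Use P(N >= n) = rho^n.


P(N >= 2) = rho^2 = (29/50)^2 = 0.3364

0.3364


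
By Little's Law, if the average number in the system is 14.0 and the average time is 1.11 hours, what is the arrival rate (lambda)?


lambda = L / W = 14.0 / 1.11 = 12.61 per hour

12.61 per hour


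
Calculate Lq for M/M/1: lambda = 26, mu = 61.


rho = 26/61; Lq = rho^2/(1-rho) = 0.32

0.32


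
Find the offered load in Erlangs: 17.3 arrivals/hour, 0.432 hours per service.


Offered load a = lambda * E[S] = 17.3 * 0.432 = 7.47 Erlangs

7.47 Erlangs


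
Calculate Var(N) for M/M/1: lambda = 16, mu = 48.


rho = 16/48; Var(N) = rho/(1-rho)^2 = 0.75

0.75


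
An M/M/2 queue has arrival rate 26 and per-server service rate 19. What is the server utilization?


rho = lambda/(c*mu) = 26/(2*19) = 0.6842

0.6842


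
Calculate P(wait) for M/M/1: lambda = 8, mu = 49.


P(wait) = rho = lambda/mu = 8/49 = 0.1633

0.1633


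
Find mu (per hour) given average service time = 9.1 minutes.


mu = 60 / avg_service_time = 60 / 9.1 = 6.59 per hour

6.59 per hour


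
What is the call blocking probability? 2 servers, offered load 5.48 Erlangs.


B(N,A) = (A^N/N!) / sum(A^k/k!, k=0..N) with N=2, A=5.48 = 0.6985

0.6985


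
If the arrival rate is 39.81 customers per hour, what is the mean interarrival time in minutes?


Mean interarrival time = 60/lambda = 60/39.81 = 1.51 minutes

1.51 minutes


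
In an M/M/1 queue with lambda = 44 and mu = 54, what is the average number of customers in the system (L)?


rho = 44/54; L = rho/(1-rho) = 4.4

4.4


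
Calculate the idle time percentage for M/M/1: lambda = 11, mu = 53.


Idle fraction = (1 - rho) * 100 = (1 - 11/53) * 100 = 79.2%

79.2%


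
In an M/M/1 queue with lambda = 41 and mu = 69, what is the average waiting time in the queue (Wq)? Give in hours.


rho = 41/69; Wq = rho/(mu - lambda) = 0.0212 hours

0.0212 hours


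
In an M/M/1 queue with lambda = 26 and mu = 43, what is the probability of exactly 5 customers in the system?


rho = 26/43; P(n) = (1-rho)*rho^n = (1-26/43)*(26/43)^5 = 0.032

0.032


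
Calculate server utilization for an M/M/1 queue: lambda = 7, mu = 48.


rho = lambda/mu = 7/48 = 0.1458

0.1458


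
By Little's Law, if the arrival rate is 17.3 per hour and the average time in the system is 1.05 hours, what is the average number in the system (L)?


L = lambda * W = 17.3 * 1.05 = 18.17

18.17


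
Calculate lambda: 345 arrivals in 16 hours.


lambda = total arrivals / time = 345 / 16 = 21.56 per hour

21.56 per hour


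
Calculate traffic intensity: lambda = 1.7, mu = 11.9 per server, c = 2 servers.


rho = lambda / (c * mu) = 1.7 / (2 * 11.9) = 0.0714

0.0714


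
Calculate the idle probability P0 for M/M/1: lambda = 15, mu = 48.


P0 = 1 - rho = 1 - 15/48 = 0.6875

0.6875


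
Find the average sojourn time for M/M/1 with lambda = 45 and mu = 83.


W = 1/(mu - lambda) = 1/(83 - 45) = 0.0263 hours

0.0263 hours


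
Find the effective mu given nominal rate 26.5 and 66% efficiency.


Effective rate = mu * efficiency = 26.5 * 0.66 = 17.49 per hour

17.49 per hour


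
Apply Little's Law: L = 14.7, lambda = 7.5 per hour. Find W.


W = L / lambda = 14.7 / 7.5 = 1.96 hours

1.96 hours


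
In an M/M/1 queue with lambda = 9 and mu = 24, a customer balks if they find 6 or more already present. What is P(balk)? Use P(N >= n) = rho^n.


P(N >= 6) = rho^6 = (9/24)^6 = 0.0028

0.0028


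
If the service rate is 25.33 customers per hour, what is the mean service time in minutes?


Mean service time = 60/mu = 60/25.33 = 2.37 minutes

2.37 minutes


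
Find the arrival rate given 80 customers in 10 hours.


lambda = total arrivals / time = 80 / 10 = 8.0 per hour

8.0 per hour


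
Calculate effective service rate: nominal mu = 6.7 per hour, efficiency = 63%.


Effective rate = mu * efficiency = 6.7 * 0.63 = 4.22 per hour

4.22 per hour


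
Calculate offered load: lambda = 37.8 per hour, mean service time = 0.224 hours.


Offered load a = lambda * E[S] = 37.8 * 0.224 = 8.47 Erlangs

8.47 Erlangs


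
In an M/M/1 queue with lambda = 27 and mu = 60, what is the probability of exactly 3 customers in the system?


rho = 27/60; P(n) = (1-rho)*rho^n = (1-27/60)*(27/60)^3 = 0.0501

0.0501


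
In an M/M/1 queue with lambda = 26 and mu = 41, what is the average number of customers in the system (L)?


rho = 26/41; L = rho/(1-rho) = 1.73

1.73


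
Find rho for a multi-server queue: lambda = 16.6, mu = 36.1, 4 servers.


rho = lambda / (c * mu) = 16.6 / (4 * 36.1) = 0.115

0.115


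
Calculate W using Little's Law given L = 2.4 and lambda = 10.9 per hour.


W = L / lambda = 2.4 / 10.9 = 0.2202 hours

0.2202 hours


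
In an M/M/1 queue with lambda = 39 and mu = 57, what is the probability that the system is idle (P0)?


P0 = 1 - rho = 1 - 39/57 = 0.3158

0.3158


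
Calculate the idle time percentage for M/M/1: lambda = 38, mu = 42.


Idle fraction = (1 - rho) * 100 = (1 - 38/42) * 100 = 9.5%

9.5%


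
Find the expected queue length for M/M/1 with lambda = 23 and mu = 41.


rho = 23/41; Lq = rho^2/(1-rho) = 0.72

0.72


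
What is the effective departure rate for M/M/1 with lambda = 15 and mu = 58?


For a stable queue (lambda < mu), throughput = lambda = 15 per hour

15 per hour


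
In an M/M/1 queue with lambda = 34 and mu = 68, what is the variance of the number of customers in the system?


rho = 34/68; Var(N) = rho/(1-rho)^2 = 2.0

2.0


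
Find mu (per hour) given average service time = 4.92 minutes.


mu = 60 / avg_service_time = 60 / 4.92 = 12.2 per hour

12.2 per hour


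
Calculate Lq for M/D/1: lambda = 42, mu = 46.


M/D/1: Lq = rho^2 / (2*(1-rho)) where rho = 42/46; Lq = 4.79

4.79


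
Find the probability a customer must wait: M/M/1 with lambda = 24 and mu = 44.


P(wait) = rho = lambda/mu = 24/44 = 0.5455

0.5455


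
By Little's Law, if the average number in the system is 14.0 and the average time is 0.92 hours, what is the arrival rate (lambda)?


lambda = L / W = 14.0 / 0.92 = 15.22 per hour

15.22 per hour


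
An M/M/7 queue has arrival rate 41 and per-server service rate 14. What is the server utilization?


rho = lambda/(c*mu) = 41/(7*14) = 0.4184

0.4184


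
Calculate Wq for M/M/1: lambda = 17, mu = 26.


rho = 17/26; Wq = rho/(mu - lambda) = 0.0726 hours

0.0726 hours


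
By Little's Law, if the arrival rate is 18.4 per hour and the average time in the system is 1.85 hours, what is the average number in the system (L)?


L = lambda * W = 18.4 * 1.85 = 34.04

34.04


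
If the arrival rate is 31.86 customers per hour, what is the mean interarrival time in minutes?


Mean interarrival time = 60/lambda = 60/31.86 = 1.88 minutes

1.88 minutes


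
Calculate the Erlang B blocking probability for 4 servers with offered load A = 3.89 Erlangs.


B(N,A) = (A^N/N!) / sum(A^k/k!, k=0..N) with N=4, A=3.89 = 0.3

0.3


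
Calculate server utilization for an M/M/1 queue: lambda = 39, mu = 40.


rho = lambda/mu = 39/40 = 0.975

0.975


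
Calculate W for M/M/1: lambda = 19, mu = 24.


W = 1/(mu - lambda) = 1/(24 - 19) = 0.2 hours

0.2 hours


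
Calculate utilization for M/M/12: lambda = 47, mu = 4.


rho = lambda/(c*mu) = 47/(12*4) = 0.9792

0.9792


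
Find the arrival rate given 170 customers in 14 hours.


lambda = total arrivals / time = 170 / 14 = 12.14 per hour

12.14 per hour


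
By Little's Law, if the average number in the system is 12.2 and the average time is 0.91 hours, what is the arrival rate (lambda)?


lambda = L / W = 12.2 / 0.91 = 13.41 per hour

13.41 per hour


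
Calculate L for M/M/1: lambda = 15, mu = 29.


rho = 15/29; L = rho/(1-rho) = 1.07

1.07


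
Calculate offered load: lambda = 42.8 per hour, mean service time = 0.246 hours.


Offered load a = lambda * E[S] = 42.8 * 0.246 = 10.53 Erlangs

10.53 Erlangs


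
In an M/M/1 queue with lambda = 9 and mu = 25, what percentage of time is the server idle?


Idle fraction = (1 - rho) * 100 = (1 - 9/25) * 100 = 64.0%

64.0%


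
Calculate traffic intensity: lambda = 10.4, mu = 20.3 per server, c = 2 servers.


rho = lambda / (c * mu) = 10.4 / (2 * 20.3) = 0.2562

0.2562


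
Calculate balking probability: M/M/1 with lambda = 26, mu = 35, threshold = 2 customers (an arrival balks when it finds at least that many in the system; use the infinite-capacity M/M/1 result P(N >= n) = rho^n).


P(N >= 2) = rho^2 = (26/35)^2 = 0.5518

0.5518


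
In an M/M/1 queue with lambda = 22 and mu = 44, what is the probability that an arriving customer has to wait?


P(wait) = rho = lambda/mu = 22/44 = 0.5

0.5


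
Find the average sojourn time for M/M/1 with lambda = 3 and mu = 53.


W = 1/(mu - lambda) = 1/(53 - 3) = 0.02 hours

0.02 hours


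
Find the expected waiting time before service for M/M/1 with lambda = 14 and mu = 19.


rho = 14/19; Wq = rho/(mu - lambda) = 0.1474 hours

0.1474 hours


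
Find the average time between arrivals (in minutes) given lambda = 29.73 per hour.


Mean interarrival time = 60/lambda = 60/29.73 = 2.02 minutes

2.02 minutes


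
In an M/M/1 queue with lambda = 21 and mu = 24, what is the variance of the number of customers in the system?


rho = 21/24; Var(N) = rho/(1-rho)^2 = 56.0

56.0


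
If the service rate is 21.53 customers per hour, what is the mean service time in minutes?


Mean service time = 60/mu = 60/21.53 = 2.79 minutes

2.79 minutes


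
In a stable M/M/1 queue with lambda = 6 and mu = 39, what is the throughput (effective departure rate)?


For a stable queue (lambda < mu), throughput = lambda = 6 per hour

6 per hour


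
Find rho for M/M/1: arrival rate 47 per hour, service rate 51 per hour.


rho = lambda/mu = 47/51 = 0.9216

0.9216


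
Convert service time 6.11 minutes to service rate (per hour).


mu = 60 / avg_service_time = 60 / 6.11 = 9.82 per hour

9.82 per hour


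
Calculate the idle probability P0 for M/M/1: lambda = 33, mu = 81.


P0 = 1 - rho = 1 - 33/81 = 0.5926

0.5926


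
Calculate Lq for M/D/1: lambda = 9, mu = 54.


M/D/1: Lq = rho^2 / (2*(1-rho)) where rho = 9/54; Lq = 0.02

0.02


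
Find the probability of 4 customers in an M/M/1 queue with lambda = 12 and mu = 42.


rho = 12/42; P(n) = (1-rho)*rho^n = (1-12/42)*(12/42)^4 = 0.0048

0.0048


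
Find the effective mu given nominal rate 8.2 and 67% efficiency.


Effective rate = mu * efficiency = 8.2 * 0.67 = 5.49 per hour

5.49 per hour


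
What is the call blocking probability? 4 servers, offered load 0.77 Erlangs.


B(N,A) = (A^N/N!) / sum(A^k/k!, k=0..N) with N=4, A=0.77 = 0.0068

0.0068


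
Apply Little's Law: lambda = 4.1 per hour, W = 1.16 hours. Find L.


L = lambda * W = 4.1 * 1.16 = 4.76

4.76


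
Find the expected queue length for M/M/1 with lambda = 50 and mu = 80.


rho = 50/80; Lq = rho^2/(1-rho) = 1.04

1.04


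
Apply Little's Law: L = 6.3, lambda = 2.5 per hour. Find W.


W = L / lambda = 6.3 / 2.5 = 2.52 hours

2.52 hours


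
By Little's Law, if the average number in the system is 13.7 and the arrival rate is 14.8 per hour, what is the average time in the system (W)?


W = L / lambda = 13.7 / 14.8 = 0.9257 hours

0.9257 hours


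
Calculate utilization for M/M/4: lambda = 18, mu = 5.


rho = lambda/(c*mu) = 18/(4*5) = 0.9

0.9


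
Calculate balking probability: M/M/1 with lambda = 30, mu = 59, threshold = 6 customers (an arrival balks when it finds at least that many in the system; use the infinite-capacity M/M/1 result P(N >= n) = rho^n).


P(N >= 6) = rho^6 = (30/59)^6 = 0.0173

0.0173


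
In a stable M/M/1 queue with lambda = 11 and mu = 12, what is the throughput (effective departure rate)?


For a stable queue (lambda < mu), throughput = lambda = 11 per hour

11 per hour


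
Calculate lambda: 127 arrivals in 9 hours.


lambda = total arrivals / time = 127 / 9 = 14.11 per hour

14.11 per hour


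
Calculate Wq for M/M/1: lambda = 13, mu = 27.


rho = 13/27; Wq = rho/(mu - lambda) = 0.0344 hours

0.0344 hours


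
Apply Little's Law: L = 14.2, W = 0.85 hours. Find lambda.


lambda = L / W = 14.2 / 0.85 = 16.71 per hour

16.71 per hour


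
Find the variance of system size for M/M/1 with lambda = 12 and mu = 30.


rho = 12/30; Var(N) = rho/(1-rho)^2 = 1.11

1.11


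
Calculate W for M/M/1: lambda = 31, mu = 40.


W = 1/(mu - lambda) = 1/(40 - 31) = 0.1111 hours

0.1111 hours


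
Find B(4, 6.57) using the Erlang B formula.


B(N,A) = (A^N/N!) / sum(A^k/k!, k=0..N) with N=4, A=6.57 = 0.5039

0.5039


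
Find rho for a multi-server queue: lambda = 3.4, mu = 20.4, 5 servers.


rho = lambda / (c * mu) = 3.4 / (5 * 20.4) = 0.0333

0.0333


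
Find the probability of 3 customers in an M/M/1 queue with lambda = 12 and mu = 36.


rho = 12/36; P(n) = (1-rho)*rho^n = (1-12/36)*(12/36)^3 = 0.0247

0.0247


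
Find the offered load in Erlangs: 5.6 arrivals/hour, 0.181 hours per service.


Offered load a = lambda * E[S] = 5.6 * 0.181 = 1.01 Erlangs

1.01 Erlangs


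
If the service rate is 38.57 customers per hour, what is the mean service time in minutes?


Mean service time = 60/mu = 60/38.57 = 1.56 minutes

1.56 minutes


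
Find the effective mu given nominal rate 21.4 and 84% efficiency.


Effective rate = mu * efficiency = 21.4 * 0.84 = 17.98 per hour

17.98 per hour


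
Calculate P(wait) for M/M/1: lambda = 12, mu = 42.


P(wait) = rho = lambda/mu = 12/42 = 0.2857

0.2857


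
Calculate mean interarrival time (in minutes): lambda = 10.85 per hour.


Mean interarrival time = 60/lambda = 60/10.85 = 5.53 minutes

5.53 minutes


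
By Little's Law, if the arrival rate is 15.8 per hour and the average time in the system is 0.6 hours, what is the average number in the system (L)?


L = lambda * W = 15.8 * 0.6 = 9.48

9.48


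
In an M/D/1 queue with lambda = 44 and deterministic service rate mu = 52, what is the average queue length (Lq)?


M/D/1: Lq = rho^2 / (2*(1-rho)) where rho = 44/52; Lq = 2.33

2.33


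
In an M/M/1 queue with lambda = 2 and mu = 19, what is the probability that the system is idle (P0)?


P0 = 1 - rho = 1 - 2/19 = 0.8947

0.8947


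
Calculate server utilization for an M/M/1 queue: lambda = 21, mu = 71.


rho = lambda/mu = 21/71 = 0.2958

0.2958


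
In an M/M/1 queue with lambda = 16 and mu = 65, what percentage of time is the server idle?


Idle fraction = (1 - rho) * 100 = (1 - 16/65) * 100 = 75.4%

75.4%


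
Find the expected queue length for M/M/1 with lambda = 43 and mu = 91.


rho = 43/91; Lq = rho^2/(1-rho) = 0.42

0.42


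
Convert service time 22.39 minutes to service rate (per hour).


mu = 60 / avg_service_time = 60 / 22.39 = 2.68 per hour

2.68 per hour
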